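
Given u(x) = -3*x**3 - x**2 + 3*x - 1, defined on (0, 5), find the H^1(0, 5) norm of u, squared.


||u||_{H^1}^2 = 1119275/7

The H^1 norm (squared) on an interval (0, L) is
  ||u||_{H^1}^2 = ∫_0^L u(x)^2 dx + ∫_0^L u'(x)^2 dx.
Compute u'(x) = -9*x**2 - 2*x + 3.
Then u(x)^2 = 9*x**6 + 6*x**5 - 17*x**4 + 11*x**2 - 6*x + 1 and u'(x)^2 = 81*x**4 + 36*x**3 - 50*x**2 - 12*x + 9.
Integrate each monomial from 0 to 5 using ∫_0^5 c·x^n dx = c·5^(n+1)/(n+1):
  ∫_0^5 u(x)^2 dx = ∫_0^5 (9*x^6 + 6*x^5 - 17*x^4 + 11*x^2 - 6*x + 1) dx. Term by term:
    ∫_0^5 9*x^6 dx = 703125/7;  ∫_0^5 6*x^5 dx = 15625;  ∫_0^5 -17*x^4 dx = -10625;
    ∫_0^5 11*x^2 dx = 1375/3;  ∫_0^5 -6*x dx = -75;  ∫_0^5 1 dx = 5.
  Sum: 703125/7 + 15625 − 10625 + 1375/3 − 75 + 5 = 2222530/21.
  ∫_0^5 u'(x)^2 dx = ∫_0^5 (81*x^4 + 36*x^3 - 50*x^2 - 12*x + 9) dx. Term by term:
    ∫_0^5 81*x^4 dx = 50625;  ∫_0^5 36*x^3 dx = 5625;  ∫_0^5 -50*x^2 dx = -6250/3;
    ∫_0^5 -12*x dx = -150;  ∫_0^5 9 dx = 45.
  Sum: 50625 + 5625 − 6250/3 − 150 + 45 = 162185/3.
Adding: ||u||_{H^1}^2 = 2222530/21 + 162185/3 = 1119275/7.


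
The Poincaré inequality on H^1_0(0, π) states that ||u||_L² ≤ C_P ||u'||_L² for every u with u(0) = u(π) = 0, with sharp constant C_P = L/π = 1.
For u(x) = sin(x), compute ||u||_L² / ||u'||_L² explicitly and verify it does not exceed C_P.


||u||_L² / ||u'||_L² = 1 = C_P.

u(x) = sin(x), so u'(x) = cos(x).
Writing u(x) = A·sin(kπx/L) with A = 1 and k = 1, use ∫_0^L sin²(kπx/L) dx = L/2 and ∫_0^L cos²(kπx/L) dx = L/2.
u² = 1·sin²(x) and (u')² = 1·cos²(x), and each of sin², cos² integrates to L/2 = π/2 over (0, π).
∫_0^π u² dx = π/2, so ||u||_L² = sqrt(2)*sqrt(π)/2.
∫_0^π (u')² dx = π/2, so ||u'||_L² = sqrt(2)*sqrt(π)/2.
Ratio ||u||_L² / ||u'||_L² = 1.
Sharp Poincaré constant on H^1_0(0, π) is C_P = L/π = 1, achieved by sin(x).
This is the k = 1 eigenfunction (up to amplitude), so the ratio equals the sharp Poincaré constant exactly.


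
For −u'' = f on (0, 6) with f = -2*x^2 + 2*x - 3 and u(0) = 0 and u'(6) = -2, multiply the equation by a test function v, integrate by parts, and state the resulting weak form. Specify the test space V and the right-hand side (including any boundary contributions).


V = {v ∈ H^1(0, 6) : v(0) = 0} (test functions vanish at x = 0 where u is specified); weak form: ∫_0^6 u'v' dx = ∫_0^6 (-2*x^2 + 2*x - 3) v dx − 2·v(6) for all v ∈ V.

Multiply both sides by a test function v and integrate from 0 to 6:
  ∫_0^6 −u''(x) v(x) dx = ∫_0^6 f(x) v(x) dx.
Integrate the LHS by parts once:
  ∫_0^6 −u'' v dx = −[u'(x) v(x)]_0^6 + ∫_0^6 u'(x) v'(x) dx.
Thus ∫_0^6 u'(x) v'(x) dx = ∫_0^6 f(x) v(x) dx + [u'(x) v(x)]_0^6.
Choose V so that boundary terms are either known or forced to vanish.
Mixed BC: u(0) = 0 (Dirichlet) and u'(6) = -2 (Neumann). Define V = {v ∈ H^1(0, 6) : v(0) = 0}. Then [u' v]_0^6 = u'(6)·v(6) − u'(0)·0 = − 2·v(6).
Weak formulation: find u (satisfying any essential BC) such that ∫_0^6 u'(x) v'(x) dx = ∫_0^6 f v dx − 2·v(6) for all v ∈ V (Dirichlet at 0 absorbed into V; Neumann datum at x = 6 contributes the boundary term).
Substituting f(x) = -2*x^2 + 2*x - 3, the right-hand side is ∫_0^6 (-2*x^2 + 2*x - 3) v dx − 2·v(6).


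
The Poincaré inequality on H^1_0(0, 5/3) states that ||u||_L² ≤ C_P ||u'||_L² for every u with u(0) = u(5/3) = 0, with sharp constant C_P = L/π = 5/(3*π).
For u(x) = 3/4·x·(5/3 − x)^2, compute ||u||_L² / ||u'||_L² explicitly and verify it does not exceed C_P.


||u||_L² / ||u'||_L² = 5*sqrt(14)/42 < C_P = 5/(3*π).

u(x) = 3/4·x·(5/3 − x)^2, so u'(x) = (3*x - 5)*(9*x - 5)/12.
u(x) = 3/4·x·(5/3 − x)^2 vanishes at x = 0 and x = 5/3, so u ∈ H^1_0(0, 5/3). Differentiate via the product rule and integrate the resulting polynomials term by term.
  ∫_0^5/3 u² dx = ∫_0^5/3 (9*x^6/16 - 15*x^5/4 + 75*x^4/8 - 125*x^3/12 + 625*x^2/144) dx. Term by term:
    ∫_0^5/3 9*x^6/16 dx = 78125/27216;  ∫_0^5/3 -15*x^5/4 dx = -78125/5832;  ∫_0^5/3 75*x^4/8 dx = 15625/648;
    ∫_0^5/3 -125*x^3/12 dx = -78125/3888;  ∫_0^5/3 625*x^2/144 dx = 78125/11664.
  Sum: 78125/27216 − 78125/5832 + 15625/648 − 78125/3888 + 78125/11664 = 15625/81648.
  ∫_0^5/3 (u')² dx = ∫_0^5/3 (81*x^4/16 - 45*x^3/2 + 275*x^2/8 - 125*x/6 + 625/144) dx. Term by term:
    ∫_0^5/3 81*x^4/16 dx = 625/48;  ∫_0^5/3 -45*x^3/2 dx = -3125/72;  ∫_0^5/3 275*x^2/8 dx = 34375/648;
    ∫_0^5/3 -125*x/6 dx = -3125/108;  ∫_0^5/3 625/144 dx = 3125/432.
  Sum: 625/48 − 3125/72 + 34375/648 − 3125/108 + 3125/432 = 625/648.
∫_0^5/3 u² dx = 15625/81648, so ||u||_L² = 125*sqrt(7)/756.
∫_0^5/3 (u')² dx = 625/648, so ||u'||_L² = 25*sqrt(2)/36.
Ratio ||u||_L² / ||u'||_L² = 5*sqrt(14)/42.
Sharp Poincaré constant on H^1_0(0, 5/3) is C_P = L/π = 5/(3*π), achieved by sin(3*π/5·x).
A polynomial bump cannot attain the sharp Poincaré constant (only the first sine eigenfunction does), so the ratio is strictly less than C_P, consistent with ||u||_L² ≤ C_P ||u'||_L².


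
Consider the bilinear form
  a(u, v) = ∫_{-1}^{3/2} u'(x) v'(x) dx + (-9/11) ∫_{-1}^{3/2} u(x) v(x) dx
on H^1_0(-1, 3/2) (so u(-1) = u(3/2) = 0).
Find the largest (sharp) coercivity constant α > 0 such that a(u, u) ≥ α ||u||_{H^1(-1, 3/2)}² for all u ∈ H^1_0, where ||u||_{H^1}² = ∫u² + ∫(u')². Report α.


α = (-225 + 44*π^2)/(11*(25 + 4*π^2))

Coercivity of a(·,·) on H^1_0(-1, 3/2) means a(u, u) ≥ α ||u||_{H^1}² for every u ∈ H^1_0.
The interval has length L = 5/2, and Poincaré/coercivity depend only on L. Here a(u, u) = ∫(u')² + (-9/11)·∫u².
Here c = -9/11 < 0 with |c| < (π/L)² = 4*π^2/25, so coercivity still holds. The condition a(u,u) ≥ α||u||_{H^1}² reads (1−α)∫(u')² ≥ (α−c)∫u². Any admissible α is ≤ 1 (rapidly oscillating u have ∫u²/∫(u')² → 0), and α = 1 would force 0 ≥ (1−c)∫u², impossible since c < 1; so 1−α > 0. By the sharp Poincaré inequality on H^1_0 of an interval of length L, ∫(u')² ≥ (π/L)²∫u² with equality for the first sine mode sin(π(x−x₀)/L) (x₀ the left endpoint), so the inequality holds for all u iff (1−α)(π/L)² ≥ α − c, i.e. α ≤ ((π/L)² + c)/((π/L)² + 1) = (1 + c(L/π)²)/(1 + (L/π)²). (Direct route, valid since c ≤ 0: Poincaré gives c∫u² ≥ c(L/π)²∫(u')², so a(u,u) ≥ (1 + c(L/π)²)∫(u')², while ||u||_{H^1}² ≤ (1 + (L/π)²)∫(u')²; dividing yields the same α.) With (π/L)² = 4*π^2/25 and c = -9/11, the largest admissible constant is α = ((π/L)² + c)/((π/L)² + 1).
Simplifying, α = (-225 + 44*π^2)/(11*(25 + 4*π^2)).


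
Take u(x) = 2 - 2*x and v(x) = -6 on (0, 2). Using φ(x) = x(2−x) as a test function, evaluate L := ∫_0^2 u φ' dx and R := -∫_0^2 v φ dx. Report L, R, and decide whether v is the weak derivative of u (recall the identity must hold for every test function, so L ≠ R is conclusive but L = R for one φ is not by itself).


LHS = 8/3, RHS = 8. No, v is not the weak derivative of u.

u(x) = 2 - 2*x, classical derivative u'(x) = -2.
φ(x) = x(2−x), so φ'(x) = 2 - 2*x.
Note φ(0) = φ(2) = 0, so the boundary term u·φ vanishes.
LHS = ∫_0^2 u(x) φ'(x) dx = ∫_0^2 (4*x^2 - 8*x + 4) dx. Term by term:
  ∫_0^2 4*x^2 dx = 32/3;  ∫_0^2 -8*x dx = -16;  ∫_0^2 4 dx = 8.
Sum: 32/3 − 16 + 8 = 8/3.
So LHS = 8/3.
∫_0^2 v(x) φ(x) dx = ∫_0^2 (6*x^2 - 12*x) dx. Term by term:
  ∫_0^2 6*x^2 dx = 16;  ∫_0^2 -12*x dx = -24.
Sum: 16 − 24 = -8.
So RHS = -∫_0^2 v(x) φ(x) dx = 8.
LHS − RHS = -16/3 ≠ 0, so the identity fails.
(For a valid weak derivative the identity must hold for EVERY test function, in particular this one. The failure shows v is NOT the weak derivative of u.)
Correct weak derivative would be u'(x) = -2.


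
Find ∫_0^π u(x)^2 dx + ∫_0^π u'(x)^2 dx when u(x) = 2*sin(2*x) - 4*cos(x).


||u||_{H^1(0,π)}^2 = -128/3 + 26*π

u'(x) = 4*sin(x) + 4*cos(2*x).
Expand u² and (u')² and integrate term by term on (0, π), using: for integers n ≥ 1, ∫_0^π sin²(nx) dx = ∫_0^π cos²(nx) dx = π/2; for n ≠ n', ∫_0^π sin(nx)sin(n'x) dx = ∫_0^π cos(nx)cos(n'x) dx = 0; and by product-to-sum, ∫_0^π sin(nx)cos(n'x) dx = ½∫_0^π [sin((n+n')x) + sin((n−n')x)] dx, which is 0 when n+n' is even and 2n/(n²−n'²) when n+n' is odd (it need not vanish on (0, π)).
  u² squared terms: (-4)²·∫cos(x)² dx = 16·π/2 = 8*π;  (2)²·∫sin(2x)² dx = 4·π/2 = 2*π.
  u² cross terms: 2·(-4)·(2)·∫cos(x)·sin(2x) dx = -16·(4/3) = -64/3.
  So ∫_0^π u² dx = 8*π + 2*π − 64/3 = -64/3 + 10*π.
  (u')² squared terms: (4)²·∫cos(2x)² dx = 16·π/2 = 8*π;  (4)²·∫sin(x)² dx = 16·π/2 = 8*π.
  (u')² cross terms: 2·(4)·(4)·∫cos(2x)·sin(x) dx = 32·(-2/3) = -64/3.
  So ∫_0^π (u')² dx = 8*π + 8*π − 64/3 = -64/3 + 16*π.
||u||_{H^1}^2 = (-64/3 + 10*π) + (-64/3 + 16*π) = -128/3 + 26*π.


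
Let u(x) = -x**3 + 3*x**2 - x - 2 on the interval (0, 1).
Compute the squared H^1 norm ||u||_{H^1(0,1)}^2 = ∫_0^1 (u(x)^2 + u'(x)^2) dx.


||u||_{H^1}^2 = 209/42

The H^1 norm (squared) on an interval (0, L) is
  ||u||_{H^1}^2 = ∫_0^L u(x)^2 dx + ∫_0^L u'(x)^2 dx.
Compute u'(x) = -3*x**2 + 6*x - 1.
Then u(x)^2 = x**6 - 6*x**5 + 11*x**4 - 2*x**3 - 11*x**2 + 4*x + 4 and u'(x)^2 = 9*x**4 - 36*x**3 + 42*x**2 - 12*x + 1.
Integrate each monomial from 0 to 1 using ∫_0^1 c·x^n dx = c·1^(n+1)/(n+1):
  ∫_0^1 u(x)^2 dx = ∫_0^1 (x^6 - 6*x^5 + 11*x^4 - 2*x^3 - 11*x^2 + 4*x + 4) dx. Term by term:
    ∫_0^1 x^6 dx = 1/7;  ∫_0^1 -6*x^5 dx = -1;  ∫_0^1 11*x^4 dx = 11/5;
    ∫_0^1 -2*x^3 dx = -1/2;  ∫_0^1 -11*x^2 dx = -11/3;  ∫_0^1 4*x dx = 2;
    ∫_0^1 4 dx = 4.
  Sum: 1/7 − 1 + 11/5 − 1/2 − 11/3 + 2 + 4 = 667/210.
  ∫_0^1 u'(x)^2 dx = ∫_0^1 (9*x^4 - 36*x^3 + 42*x^2 - 12*x + 1) dx. Term by term:
    ∫_0^1 9*x^4 dx = 9/5;  ∫_0^1 -36*x^3 dx = -9;  ∫_0^1 42*x^2 dx = 14;
    ∫_0^1 -12*x dx = -6;  ∫_0^1 1 dx = 1.
  Sum: 9/5 − 9 + 14 − 6 + 1 = 9/5.
Adding: ||u||_{H^1}^2 = 667/210 + 9/5 = 209/42.


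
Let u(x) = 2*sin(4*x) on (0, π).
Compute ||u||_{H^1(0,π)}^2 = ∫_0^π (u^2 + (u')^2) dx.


||u||_{H^1(0,π)}^2 = 34*π

u'(x) = 8*cos(4*x).
Expand u² and (u')² and integrate term by term on (0, π), using: for integers n ≥ 1, ∫_0^π sin²(nx) dx = ∫_0^π cos²(nx) dx = π/2; for n ≠ n', ∫_0^π sin(nx)sin(n'x) dx = ∫_0^π cos(nx)cos(n'x) dx = 0; and by product-to-sum, ∫_0^π sin(nx)cos(n'x) dx = ½∫_0^π [sin((n+n')x) + sin((n−n')x)] dx, which is 0 when n+n' is even and 2n/(n²−n'²) when n+n' is odd (it need not vanish on (0, π)).
  u² squared terms: (2)²·∫sin(4x)² dx = 4·π/2 = 2*π.
  So ∫_0^π u² dx = 2*π.
  (u')² squared terms: (8)²·∫cos(4x)² dx = 64·π/2 = 32*π.
  So ∫_0^π (u')² dx = 32*π.
||u||_{H^1}^2 = (2*π) + (32*π) = 34*π.


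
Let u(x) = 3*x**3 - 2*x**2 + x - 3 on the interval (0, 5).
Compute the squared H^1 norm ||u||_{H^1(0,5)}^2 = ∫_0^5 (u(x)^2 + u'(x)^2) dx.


||u||_{H^1}^2 = 4755125/42

The H^1 norm (squared) on an interval (0, L) is
  ||u||_{H^1}^2 = ∫_0^L u(x)^2 dx + ∫_0^L u'(x)^2 dx.
Compute u'(x) = 9*x**2 - 4*x + 1.
Then u(x)^2 = 9*x**6 - 12*x**5 + 10*x**4 - 22*x**3 + 13*x**2 - 6*x + 9 and u'(x)^2 = 81*x**4 - 72*x**3 + 34*x**2 - 8*x + 1.
Integrate each monomial from 0 to 5 using ∫_0^5 c·x^n dx = c·5^(n+1)/(n+1):
  ∫_0^5 u(x)^2 dx = ∫_0^5 (9*x^6 - 12*x^5 + 10*x^4 - 22*x^3 + 13*x^2 - 6*x + 9) dx. Term by term:
    ∫_0^5 9*x^6 dx = 703125/7;  ∫_0^5 -12*x^5 dx = -31250;  ∫_0^5 10*x^4 dx = 6250;
    ∫_0^5 -22*x^3 dx = -6875/2;  ∫_0^5 13*x^2 dx = 1625/3;  ∫_0^5 -6*x dx = -75;
    ∫_0^5 9 dx = 45.
  Sum: 703125/7 − 31250 + 6250 − 6875/2 + 1625/3 − 75 + 45 = 3045865/42.
  ∫_0^5 u'(x)^2 dx = ∫_0^5 (81*x^4 - 72*x^3 + 34*x^2 - 8*x + 1) dx. Term by term:
    ∫_0^5 81*x^4 dx = 50625;  ∫_0^5 -72*x^3 dx = -11250;  ∫_0^5 34*x^2 dx = 4250/3;
    ∫_0^5 -8*x dx = -100;  ∫_0^5 1 dx = 5.
  Sum: 50625 − 11250 + 4250/3 − 100 + 5 = 122090/3.
Adding: ||u||_{H^1}^2 = 3045865/42 + 122090/3 = 4755125/42.


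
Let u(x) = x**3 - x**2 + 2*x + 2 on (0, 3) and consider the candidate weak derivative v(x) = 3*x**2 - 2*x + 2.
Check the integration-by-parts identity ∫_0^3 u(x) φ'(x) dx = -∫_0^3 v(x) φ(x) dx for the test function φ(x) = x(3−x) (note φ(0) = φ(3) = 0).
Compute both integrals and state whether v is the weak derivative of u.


LHS = -639/20, RHS = -639/20. Yes, v = u' weakly.

u(x) = x**3 - x**2 + 2*x + 2, classical derivative u'(x) = 3*x**2 - 2*x + 2.
φ(x) = x(3−x), so φ'(x) = 3 - 2*x.
Note φ(0) = φ(3) = 0, so the boundary term u·φ vanishes.
LHS = ∫_0^3 u(x) φ'(x) dx = ∫_0^3 (-2*x^4 + 5*x^3 - 7*x^2 + 2*x + 6) dx. Term by term:
  ∫_0^3 -2*x^4 dx = -486/5;  ∫_0^3 5*x^3 dx = 405/4;  ∫_0^3 -7*x^2 dx = -63;
  ∫_0^3 2*x dx = 9;  ∫_0^3 6 dx = 18.
Sum: -486/5 + 405/4 − 63 + 9 + 18 = -639/20.
So LHS = -639/20.
∫_0^3 v(x) φ(x) dx = ∫_0^3 (-3*x^4 + 11*x^3 - 8*x^2 + 6*x) dx. Term by term:
  ∫_0^3 -3*x^4 dx = -729/5;  ∫_0^3 11*x^3 dx = 891/4;  ∫_0^3 -8*x^2 dx = -72;
  ∫_0^3 6*x dx = 27.
Sum: -729/5 + 891/4 − 72 + 27 = 639/20.
So RHS = -∫_0^3 v(x) φ(x) dx = -639/20.
LHS = RHS, so the identity holds for this test φ.
Moreover u is smooth here and v(x) = u'(x) = 3*x**2 - 2*x + 2 pointwise, so the identity holds for every test function. Hence v is the weak derivative of u.


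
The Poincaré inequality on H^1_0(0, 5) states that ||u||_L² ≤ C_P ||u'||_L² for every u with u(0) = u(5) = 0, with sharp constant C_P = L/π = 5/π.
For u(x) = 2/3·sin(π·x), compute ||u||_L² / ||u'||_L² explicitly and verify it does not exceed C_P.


||u||_L² / ||u'||_L² = 1/π < C_P = 5/π.

u(x) = 2/3·sin(π·x), so u'(x) = 2*π*cos(π*x)/3.
Writing u(x) = A·sin(kπx/L) with A = 2/3 and k = 5, use ∫_0^L sin²(kπx/L) dx = L/2 and ∫_0^L cos²(kπx/L) dx = L/2.
u² = 4/9·sin²(π·x) and (u')² = 4*π^2/9·cos²(π·x), and each of sin², cos² integrates to L/2 = 5/2 over (0, 5).
∫_0^5 u² dx = 10/9, so ||u||_L² = sqrt(10)/3.
∫_0^5 (u')² dx = 10*π^2/9, so ||u'||_L² = sqrt(10)*π/3.
Ratio ||u||_L² / ||u'||_L² = 1/π.
Sharp Poincaré constant on H^1_0(0, 5) is C_P = L/π = 5/π, achieved by sin(π/5·x).
This is the k = 5 harmonic; the ratio L/(kπ) is strictly less than C_P = L/π, consistent with the sharp inequality ||u||_L² ≤ C_P ||u'||_L².


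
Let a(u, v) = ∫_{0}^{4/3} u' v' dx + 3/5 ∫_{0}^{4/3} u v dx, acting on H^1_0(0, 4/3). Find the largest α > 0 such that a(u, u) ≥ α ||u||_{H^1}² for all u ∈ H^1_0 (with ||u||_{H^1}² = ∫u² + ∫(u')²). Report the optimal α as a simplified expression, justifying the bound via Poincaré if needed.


α = 3*(16 + 15*π^2)/(5*(16 + 9*π^2))

Coercivity of a(·,·) on H^1_0(0, 4/3) means a(u, u) ≥ α ||u||_{H^1}² for every u ∈ H^1_0.
The interval has length L = 4/3, and Poincaré/coercivity depend only on L. Here a(u, u) = ∫(u')² + (3/5)·∫u².
Here 0 < c = 3/5 < 1. The condition a(u,u) ≥ α||u||_{H^1}² reads (1−α)∫(u')² ≥ (α−c)∫u². Any admissible α is ≤ 1 (rapidly oscillating u have ∫u²/∫(u')² → 0), and α = 1 would force 0 ≥ (1−c)∫u², impossible since c < 1; so 1−α > 0. By the sharp Poincaré inequality on H^1_0 of an interval of length L, ∫(u')² ≥ (π/L)²∫u² with equality for the first sine mode sin(π(x−x₀)/L) (x₀ the left endpoint), so the inequality holds for all u iff (1−α)(π/L)² ≥ α − c, i.e. α ≤ ((π/L)² + c)/((π/L)² + 1) = (1 + c(L/π)²)/(1 + (L/π)²). With (π/L)² = 9*π^2/16 and c = 3/5, the largest admissible constant is α = ((π/L)² + c)/((π/L)² + 1).
Simplifying, α = 3*(16 + 15*π^2)/(5*(16 + 9*π^2)).


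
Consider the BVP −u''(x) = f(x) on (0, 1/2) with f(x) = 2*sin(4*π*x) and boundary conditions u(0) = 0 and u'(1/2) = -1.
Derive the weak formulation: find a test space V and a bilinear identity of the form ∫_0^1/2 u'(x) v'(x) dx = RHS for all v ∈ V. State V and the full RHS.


V = {v ∈ H^1(0, 1/2) : v(0) = 0} (test functions vanish at x = 0 where u is specified); weak form: ∫_0^1/2 u'v' dx = ∫_0^1/2 (2*sin(4*π*x)) v dx − v(1/2) for all v ∈ V.

Multiply both sides by a test function v and integrate from 0 to 1/2:
  ∫_0^1/2 −u''(x) v(x) dx = ∫_0^1/2 f(x) v(x) dx.
Integrate the LHS by parts once:
  ∫_0^1/2 −u'' v dx = −[u'(x) v(x)]_0^1/2 + ∫_0^1/2 u'(x) v'(x) dx.
Thus ∫_0^1/2 u'(x) v'(x) dx = ∫_0^1/2 f(x) v(x) dx + [u'(x) v(x)]_0^1/2.
Choose V so that boundary terms are either known or forced to vanish.
Mixed BC: u(0) = 0 (Dirichlet) and u'(1/2) = -1 (Neumann). Define V = {v ∈ H^1(0, 1/2) : v(0) = 0}. Then [u' v]_0^1/2 = u'(1/2)·v(1/2) − u'(0)·0 = − v(1/2).
Weak formulation: find u (satisfying any essential BC) such that ∫_0^1/2 u'(x) v'(x) dx = ∫_0^1/2 f v dx − v(1/2) for all v ∈ V (Dirichlet at 0 absorbed into V; Neumann datum at x = 1/2 contributes the boundary term).
Substituting f(x) = 2*sin(4*π*x), the right-hand side is ∫_0^1/2 (2*sin(4*π*x)) v dx − v(1/2).


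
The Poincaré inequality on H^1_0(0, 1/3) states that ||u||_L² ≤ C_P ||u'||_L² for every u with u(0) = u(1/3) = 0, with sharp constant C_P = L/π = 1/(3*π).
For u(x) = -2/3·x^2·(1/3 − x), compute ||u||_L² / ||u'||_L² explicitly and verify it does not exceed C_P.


||u||_L² / ||u'||_L² = sqrt(14)/42 < C_P = 1/(3*π).

u(x) = -2/3·x^2·(1/3 − x), so u'(x) = 2*x*(9*x - 2)/9.
u(x) = -2/3·x^2·(1/3 − x) vanishes at x = 0 and x = 1/3, so u ∈ H^1_0(0, 1/3). Differentiate via the product rule and integrate the resulting polynomials term by term.
  ∫_0^1/3 u² dx = ∫_0^1/3 (4*x^6/9 - 8*x^5/27 + 4*x^4/81) dx. Term by term:
    ∫_0^1/3 4*x^6/9 dx = 4/137781;  ∫_0^1/3 -8*x^5/27 dx = -4/59049;  ∫_0^1/3 4*x^4/81 dx = 4/98415.
  Sum: 4/137781 − 4/59049 + 4/98415 = 4/2066715.
  ∫_0^1/3 (u')² dx = ∫_0^1/3 (4*x^4 - 16*x^3/9 + 16*x^2/81) dx. Term by term:
    ∫_0^1/3 4*x^4 dx = 4/1215;  ∫_0^1/3 -16*x^3/9 dx = -4/729;  ∫_0^1/3 16*x^2/81 dx = 16/6561.
  Sum: 4/1215 − 4/729 + 16/6561 = 8/32805.
∫_0^1/3 u² dx = 4/2066715, so ||u||_L² = 2*sqrt(35)/8505.
∫_0^1/3 (u')² dx = 8/32805, so ||u'||_L² = 2*sqrt(10)/405.
Ratio ||u||_L² / ||u'||_L² = sqrt(14)/42.
Sharp Poincaré constant on H^1_0(0, 1/3) is C_P = L/π = 1/(3*π), achieved by sin(3*π·x).
A polynomial bump cannot attain the sharp Poincaré constant (only the first sine eigenfunction does), so the ratio is strictly less than C_P, consistent with ||u||_L² ≤ C_P ||u'||_L².


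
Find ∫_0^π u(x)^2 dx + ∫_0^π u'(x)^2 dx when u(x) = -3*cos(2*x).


||u||_{H^1(0,π)}^2 = 45*π/2

u'(x) = 6*sin(2*x).
Expand u² and (u')² and integrate term by term on (0, π), using: for integers n ≥ 1, ∫_0^π sin²(nx) dx = ∫_0^π cos²(nx) dx = π/2; for n ≠ n', ∫_0^π sin(nx)sin(n'x) dx = ∫_0^π cos(nx)cos(n'x) dx = 0; and by product-to-sum, ∫_0^π sin(nx)cos(n'x) dx = ½∫_0^π [sin((n+n')x) + sin((n−n')x)] dx, which is 0 when n+n' is even and 2n/(n²−n'²) when n+n' is odd (it need not vanish on (0, π)).
  u² squared terms: (-3)²·∫cos(2x)² dx = 9·π/2 = 9*π/2.
  So ∫_0^π u² dx = 9*π/2.
  (u')² squared terms: (6)²·∫sin(2x)² dx = 36·π/2 = 18*π.
  So ∫_0^π (u')² dx = 18*π.
||u||_{H^1}^2 = (9*π/2) + (18*π) = 45*π/2.


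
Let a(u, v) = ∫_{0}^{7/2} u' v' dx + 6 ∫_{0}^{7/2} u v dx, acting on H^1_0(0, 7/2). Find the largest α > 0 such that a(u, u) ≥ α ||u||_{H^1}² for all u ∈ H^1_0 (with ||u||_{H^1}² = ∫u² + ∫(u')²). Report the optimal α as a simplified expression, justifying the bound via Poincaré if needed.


α = 1

Coercivity of a(·,·) on H^1_0(0, 7/2) means a(u, u) ≥ α ||u||_{H^1}² for every u ∈ H^1_0.
The interval has length L = 7/2, and Poincaré/coercivity depend only on L. Here a(u, u) = ∫(u')² + (6)·∫u².
Here c = 6 ≥ 1, so a(u,u) = ∫(u')² + c∫u² ≥ ∫(u')² + ∫u² = ||u||_{H^1}², i.e. α = 1 works. No larger α is possible: a(u,u) ≥ α||u||_{H^1}² means (1−α)∫(u')² ≥ (α−c)∫u², and for the modes u_n = sin(nπ(x−x₀)/L) (x₀ the left endpoint) one has ∫u_n²/∫(u_n')² = (L/(nπ))² → 0, so a(u_n,u_n)/||u_n||_{H^1}² → 1. Hence the optimal constant is α = 1.
Therefore α = 1.


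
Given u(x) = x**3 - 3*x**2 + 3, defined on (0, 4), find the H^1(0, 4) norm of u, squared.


||u||_{H^1}^2 = 15084/35

The H^1 norm (squared) on an interval (0, L) is
  ||u||_{H^1}^2 = ∫_0^L u(x)^2 dx + ∫_0^L u'(x)^2 dx.
Compute u'(x) = 3*x**2 - 6*x.
Then u(x)^2 = x**6 - 6*x**5 + 9*x**4 + 6*x**3 - 18*x**2 + 9 and u'(x)^2 = 9*x**4 - 36*x**3 + 36*x**2.
Integrate each monomial from 0 to 4 using ∫_0^4 c·x^n dx = c·4^(n+1)/(n+1):
  ∫_0^4 u(x)^2 dx = ∫_0^4 (x^6 - 6*x^5 + 9*x^4 + 6*x^3 - 18*x^2 + 9) dx. Term by term:
    ∫_0^4 x^6 dx = 16384/7;  ∫_0^4 -6*x^5 dx = -4096;  ∫_0^4 9*x^4 dx = 9216/5;
    ∫_0^4 6*x^3 dx = 384;  ∫_0^4 -18*x^2 dx = -384;  ∫_0^4 9 dx = 36.
  Sum: 16384/7 − 4096 + 9216/5 + 384 − 384 + 36 = 4332/35.
  ∫_0^4 u'(x)^2 dx = ∫_0^4 (9*x^4 - 36*x^3 + 36*x^2) dx. Term by term:
    ∫_0^4 9*x^4 dx = 9216/5;  ∫_0^4 -36*x^3 dx = -2304;  ∫_0^4 36*x^2 dx = 768.
  Sum: 9216/5 − 2304 + 768 = 1536/5.
Adding: ||u||_{H^1}^2 = 4332/35 + 1536/5 = 15084/35.


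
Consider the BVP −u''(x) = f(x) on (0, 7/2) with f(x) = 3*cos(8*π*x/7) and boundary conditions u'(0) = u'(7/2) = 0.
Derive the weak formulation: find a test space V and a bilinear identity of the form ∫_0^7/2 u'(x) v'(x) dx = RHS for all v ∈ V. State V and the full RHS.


V = H^1(0, 7/2) (no boundary constraint on v; u is determined up to an additive constant); weak form: ∫_0^7/2 u'v' dx = ∫_0^7/2 (3*cos(8*π*x/7)) v dx for all v ∈ V.

Multiply both sides by a test function v and integrate from 0 to 7/2:
  ∫_0^7/2 −u''(x) v(x) dx = ∫_0^7/2 f(x) v(x) dx.
Integrate the LHS by parts once:
  ∫_0^7/2 −u'' v dx = −[u'(x) v(x)]_0^7/2 + ∫_0^7/2 u'(x) v'(x) dx.
Thus ∫_0^7/2 u'(x) v'(x) dx = ∫_0^7/2 f(x) v(x) dx + [u'(x) v(x)]_0^7/2.
Choose V so that boundary terms are either known or forced to vanish.
u has homogeneous Neumann: u'(0) = u'(7/2) = 0. So [u' v]_0^7/2 = 0·v(7/2) − 0·v(0) = 0 for any v; take V = H^1(0, 7/2).
Weak formulation: find u (satisfying any essential BC) such that ∫_0^7/2 u'(x) v'(x) dx = ∫_0^7/2 f v dx for all v ∈ V (homogeneous Neumann, so boundary terms vanish).
Substituting f(x) = 3*cos(8*π*x/7), the right-hand side is ∫_0^7/2 (3*cos(8*π*x/7)) v dx.
Compatibility check (pure Neumann): taking v ≡ 1 ∈ V gives 0 = ∫_0^7/2 f dx + (0) − (0), i.e. ∫_0^7/2 f dx must equal u'(0) − u'(7/2) = 0. Indeed ∫_0^7/2 (3*cos(8*π*x/7)) dx = 0, so the data are compatible. The solution is then unique only up to an additive constant (fix it e.g. by requiring ∫_0^7/2 u dx = 0).


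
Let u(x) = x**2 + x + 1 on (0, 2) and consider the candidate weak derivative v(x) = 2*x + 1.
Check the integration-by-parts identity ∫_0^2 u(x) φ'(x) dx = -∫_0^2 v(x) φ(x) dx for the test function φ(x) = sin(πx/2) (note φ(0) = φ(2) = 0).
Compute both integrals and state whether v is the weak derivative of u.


LHS = -12/π, RHS = -12/π. Yes, v = u' weakly.

u(x) = x**2 + x + 1, classical derivative u'(x) = 2*x + 1.
φ(x) = sin(πx/2), so φ'(x) = π*cos(π*x/2)/2.
Note φ(0) = φ(2) = 0, so the boundary term u·φ vanishes.
LHS = ∫_0^2 u(x) φ'(x) dx = ∫_0^2 (π*x^2*cos(π*x/2)/2 + π*x*cos(π*x/2)/2 + π*cos(π*x/2)/2) dx. Term by term:
  ∫_0^2 π*cos(π*x/2)/2 dx = 0;  ∫_0^2 π*x*cos(π*x/2)/2 dx = -4/π;  ∫_0^2 π*x^2*cos(π*x/2)/2 dx = -8/π.
Sum: 0 − 4/π − 8/π = -12/π.
So LHS = -12/π.
∫_0^2 v(x) φ(x) dx = ∫_0^2 (2*x*sin(π*x/2) + sin(π*x/2)) dx. Term by term:
  ∫_0^2 2*x*sin(π*x/2) dx = 8/π;  ∫_0^2 sin(π*x/2) dx = 4/π.
Sum: 8/π + 4/π = 12/π.
So RHS = -∫_0^2 v(x) φ(x) dx = -12/π.
LHS = RHS, so the identity holds for this test φ.
Moreover u is smooth here and v(x) = u'(x) = 2*x + 1 pointwise, so the identity holds for every test function. Hence v is the weak derivative of u.


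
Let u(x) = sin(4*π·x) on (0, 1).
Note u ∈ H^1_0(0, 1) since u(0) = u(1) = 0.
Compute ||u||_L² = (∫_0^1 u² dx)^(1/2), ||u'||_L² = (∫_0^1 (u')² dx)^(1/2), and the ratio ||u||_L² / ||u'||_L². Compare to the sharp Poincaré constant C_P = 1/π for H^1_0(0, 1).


||u||_L² / ||u'||_L² = 1/(4*π) < C_P = 1/π.

u(x) = sin(4*π·x), so u'(x) = 4*π*cos(4*π*x).
Writing u(x) = A·sin(kπx/L) with A = 1 and k = 4, use ∫_0^L sin²(kπx/L) dx = L/2 and ∫_0^L cos²(kπx/L) dx = L/2.
u² = 1·sin²(4*π·x) and (u')² = 16*π^2·cos²(4*π·x), and each of sin², cos² integrates to L/2 = 1/2 over (0, 1).
∫_0^1 u² dx = 1/2, so ||u||_L² = sqrt(2)/2.
∫_0^1 (u')² dx = 8*π^2, so ||u'||_L² = 2*sqrt(2)*π.
Ratio ||u||_L² / ||u'||_L² = 1/(4*π).
Sharp Poincaré constant on H^1_0(0, 1) is C_P = L/π = 1/π, achieved by sin(π·x).
This is the k = 4 harmonic; the ratio L/(kπ) is strictly less than C_P = L/π, consistent with the sharp inequality ||u||_L² ≤ C_P ||u'||_L².


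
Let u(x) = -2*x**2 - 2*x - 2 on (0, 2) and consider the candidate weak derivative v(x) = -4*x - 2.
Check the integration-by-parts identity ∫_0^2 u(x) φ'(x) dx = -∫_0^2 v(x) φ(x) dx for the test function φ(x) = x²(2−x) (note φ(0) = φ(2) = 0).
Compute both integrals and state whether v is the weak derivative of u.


LHS = 136/15, RHS = 136/15. Yes, v = u' weakly.

u(x) = -2*x**2 - 2*x - 2, classical derivative u'(x) = -4*x - 2.
φ(x) = x²(2−x), so φ'(x) = x*(4 - 3*x).
Note φ(0) = φ(2) = 0, so the boundary term u·φ vanishes.
LHS = ∫_0^2 u(x) φ'(x) dx = ∫_0^2 (6*x^4 - 2*x^3 - 2*x^2 - 8*x) dx. Term by term:
  ∫_0^2 6*x^4 dx = 192/5;  ∫_0^2 -2*x^3 dx = -8;  ∫_0^2 -2*x^2 dx = -16/3;
  ∫_0^2 -8*x dx = -16.
Sum: 192/5 − 8 − 16/3 − 16 = 136/15.
So LHS = 136/15.
∫_0^2 v(x) φ(x) dx = ∫_0^2 (4*x^4 - 6*x^3 - 4*x^2) dx. Term by term:
  ∫_0^2 4*x^4 dx = 128/5;  ∫_0^2 -6*x^3 dx = -24;  ∫_0^2 -4*x^2 dx = -32/3.
Sum: 128/5 − 24 − 32/3 = -136/15.
So RHS = -∫_0^2 v(x) φ(x) dx = 136/15.
LHS = RHS, so the identity holds for this test φ.
Moreover u is smooth here and v(x) = u'(x) = -4*x - 2 pointwise, so the identity holds for every test function. Hence v is the weak derivative of u.


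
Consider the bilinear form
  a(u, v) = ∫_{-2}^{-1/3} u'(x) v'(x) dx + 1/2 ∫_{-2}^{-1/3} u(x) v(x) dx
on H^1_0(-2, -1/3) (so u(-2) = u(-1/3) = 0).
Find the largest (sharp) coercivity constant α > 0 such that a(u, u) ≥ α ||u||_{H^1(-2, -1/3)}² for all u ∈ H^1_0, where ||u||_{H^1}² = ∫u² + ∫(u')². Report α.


α = (25 + 18*π^2)/(2*(25 + 9*π^2))

Coercivity of a(·,·) on H^1_0(-2, -1/3) means a(u, u) ≥ α ||u||_{H^1}² for every u ∈ H^1_0.
The interval has length L = 5/3, and Poincaré/coercivity depend only on L. Here a(u, u) = ∫(u')² + (1/2)·∫u².
Here 0 < c = 1/2 < 1. The condition a(u,u) ≥ α||u||_{H^1}² reads (1−α)∫(u')² ≥ (α−c)∫u². Any admissible α is ≤ 1 (rapidly oscillating u have ∫u²/∫(u')² → 0), and α = 1 would force 0 ≥ (1−c)∫u², impossible since c < 1; so 1−α > 0. By the sharp Poincaré inequality on H^1_0 of an interval of length L, ∫(u')² ≥ (π/L)²∫u² with equality for the first sine mode sin(π(x−x₀)/L) (x₀ the left endpoint), so the inequality holds for all u iff (1−α)(π/L)² ≥ α − c, i.e. α ≤ ((π/L)² + c)/((π/L)² + 1) = (1 + c(L/π)²)/(1 + (L/π)²). With (π/L)² = 9*π^2/25 and c = 1/2, the largest admissible constant is α = ((π/L)² + c)/((π/L)² + 1).
Simplifying, α = (25 + 18*π^2)/(2*(25 + 9*π^2)).


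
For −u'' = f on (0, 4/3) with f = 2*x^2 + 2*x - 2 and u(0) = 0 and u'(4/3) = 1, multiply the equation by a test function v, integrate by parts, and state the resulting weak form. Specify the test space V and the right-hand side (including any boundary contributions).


V = {v ∈ H^1(0, 4/3) : v(0) = 0} (test functions vanish at x = 0 where u is specified); weak form: ∫_0^4/3 u'v' dx = ∫_0^4/3 (2*x^2 + 2*x - 2) v dx + v(4/3) for all v ∈ V.

Multiply both sides by a test function v and integrate from 0 to 4/3:
  ∫_0^4/3 −u''(x) v(x) dx = ∫_0^4/3 f(x) v(x) dx.
Integrate the LHS by parts once:
  ∫_0^4/3 −u'' v dx = −[u'(x) v(x)]_0^4/3 + ∫_0^4/3 u'(x) v'(x) dx.
Thus ∫_0^4/3 u'(x) v'(x) dx = ∫_0^4/3 f(x) v(x) dx + [u'(x) v(x)]_0^4/3.
Choose V so that boundary terms are either known or forced to vanish.
Mixed BC: u(0) = 0 (Dirichlet) and u'(4/3) = 1 (Neumann). Define V = {v ∈ H^1(0, 4/3) : v(0) = 0}. Then [u' v]_0^4/3 = u'(4/3)·v(4/3) − u'(0)·0 = v(4/3).
Weak formulation: find u (satisfying any essential BC) such that ∫_0^4/3 u'(x) v'(x) dx = ∫_0^4/3 f v dx + v(4/3) for all v ∈ V (Dirichlet at 0 absorbed into V; Neumann datum at x = 4/3 contributes the boundary term).
Substituting f(x) = 2*x^2 + 2*x - 2, the right-hand side is ∫_0^4/3 (2*x^2 + 2*x - 2) v dx + v(4/3).


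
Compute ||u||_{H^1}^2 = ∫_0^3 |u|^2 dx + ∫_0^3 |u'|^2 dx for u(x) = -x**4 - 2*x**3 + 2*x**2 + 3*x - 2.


||u||_{H^1}^2 = 188529/14

The H^1 norm (squared) on an interval (0, L) is
  ||u||_{H^1}^2 = ∫_0^L u(x)^2 dx + ∫_0^L u'(x)^2 dx.
Compute u'(x) = -4*x**3 - 6*x**2 + 4*x + 3.
Then u(x)^2 = x**8 + 4*x**7 - 14*x**5 - 4*x**4 + 20*x**3 + x**2 - 12*x + 4 and u'(x)^2 = 16*x**6 + 48*x**5 + 4*x**4 - 72*x**3 - 20*x**2 + 24*x + 9.
Integrate each monomial from 0 to 3 using ∫_0^3 c·x^n dx = c·3^(n+1)/(n+1):
  ∫_0^3 u(x)^2 dx = ∫_0^3 (x^8 + 4*x^7 - 14*x^5 - 4*x^4 + 20*x^3 + x^2 - 12*x + 4) dx. Term by term:
    ∫_0^3 x^8 dx = 2187;  ∫_0^3 4*x^7 dx = 6561/2;  ∫_0^3 -14*x^5 dx = -1701;
    ∫_0^3 -4*x^4 dx = -972/5;  ∫_0^3 20*x^3 dx = 405;  ∫_0^3 x^2 dx = 9;
    ∫_0^3 -12*x dx = -54;  ∫_0^3 4 dx = 12.
  Sum: 2187 + 6561/2 − 1701 − 972/5 + 405 + 9 − 54 + 12 = 39441/10.
  ∫_0^3 u'(x)^2 dx = ∫_0^3 (16*x^6 + 48*x^5 + 4*x^4 - 72*x^3 - 20*x^2 + 24*x + 9) dx. Term by term:
    ∫_0^3 16*x^6 dx = 34992/7;  ∫_0^3 48*x^5 dx = 5832;  ∫_0^3 4*x^4 dx = 972/5;
    ∫_0^3 -72*x^3 dx = -1458;  ∫_0^3 -20*x^2 dx = -180;  ∫_0^3 24*x dx = 108;
    ∫_0^3 9 dx = 27.
  Sum: 34992/7 + 5832 + 972/5 − 1458 − 180 + 108 + 27 = 333279/35.
Adding: ||u||_{H^1}^2 = 39441/10 + 333279/35 = 188529/14.


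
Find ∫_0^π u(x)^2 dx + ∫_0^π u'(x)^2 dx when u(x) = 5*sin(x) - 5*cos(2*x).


||u||_{H^1(0,π)}^2 = 500/3 + 175*π/2

u'(x) = 10*sin(2*x) + 5*cos(x).
Expand u² and (u')² and integrate term by term on (0, π), using: for integers n ≥ 1, ∫_0^π sin²(nx) dx = ∫_0^π cos²(nx) dx = π/2; for n ≠ n', ∫_0^π sin(nx)sin(n'x) dx = ∫_0^π cos(nx)cos(n'x) dx = 0; and by product-to-sum, ∫_0^π sin(nx)cos(n'x) dx = ½∫_0^π [sin((n+n')x) + sin((n−n')x)] dx, which is 0 when n+n' is even and 2n/(n²−n'²) when n+n' is odd (it need not vanish on (0, π)).
  u² squared terms: (-5)²·∫cos(2x)² dx = 25·π/2 = 25*π/2;  (5)²·∫sin(x)² dx = 25·π/2 = 25*π/2.
  u² cross terms: 2·(-5)·(5)·∫cos(2x)·sin(x) dx = -50·(-2/3) = 100/3.
  So ∫_0^π u² dx = 25*π/2 + 25*π/2 + 100/3 = 100/3 + 25*π.
  (u')² squared terms: (5)²·∫cos(x)² dx = 25·π/2 = 25*π/2;  (10)²·∫sin(2x)² dx = 100·π/2 = 50*π.
  (u')² cross terms: 2·(5)·(10)·∫cos(x)·sin(2x) dx = 100·(4/3) = 400/3.
  So ∫_0^π (u')² dx = 25*π/2 + 50*π + 400/3 = 400/3 + 125*π/2.
||u||_{H^1}^2 = (100/3 + 25*π) + (400/3 + 125*π/2) = 500/3 + 175*π/2.


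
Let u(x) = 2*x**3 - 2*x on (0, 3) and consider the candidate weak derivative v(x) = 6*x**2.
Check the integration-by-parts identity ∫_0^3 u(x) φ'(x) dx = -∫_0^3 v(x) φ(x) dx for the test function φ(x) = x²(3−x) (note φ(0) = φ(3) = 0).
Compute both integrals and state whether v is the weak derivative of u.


LHS = -1323/10, RHS = -729/5. No, v is not the weak derivative of u.

u(x) = 2*x**3 - 2*x, classical derivative u'(x) = 6*x**2 - 2.
φ(x) = x²(3−x), so φ'(x) = 3*x*(2 - x).
Note φ(0) = φ(3) = 0, so the boundary term u·φ vanishes.
LHS = ∫_0^3 u(x) φ'(x) dx = ∫_0^3 (-6*x^5 + 12*x^4 + 6*x^3 - 12*x^2) dx. Term by term:
  ∫_0^3 -6*x^5 dx = -729;  ∫_0^3 12*x^4 dx = 2916/5;  ∫_0^3 6*x^3 dx = 243/2;
  ∫_0^3 -12*x^2 dx = -108.
Sum: -729 + 2916/5 + 243/2 − 108 = -1323/10.
So LHS = -1323/10.
∫_0^3 v(x) φ(x) dx = ∫_0^3 (-6*x^5 + 18*x^4) dx. Term by term:
  ∫_0^3 -6*x^5 dx = -729;  ∫_0^3 18*x^4 dx = 4374/5.
Sum: -729 + 4374/5 = 729/5.
So RHS = -∫_0^3 v(x) φ(x) dx = -729/5.
LHS − RHS = 27/2 ≠ 0, so the identity fails.
(For a valid weak derivative the identity must hold for EVERY test function, in particular this one. The failure shows v is NOT the weak derivative of u.)
Correct weak derivative would be u'(x) = 6*x**2 - 2.


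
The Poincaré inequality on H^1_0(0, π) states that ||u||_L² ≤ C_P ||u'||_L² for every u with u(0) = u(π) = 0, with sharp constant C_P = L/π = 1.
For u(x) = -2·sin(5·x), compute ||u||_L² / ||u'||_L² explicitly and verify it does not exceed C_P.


||u||_L² / ||u'||_L² = 1/5 < C_P = 1.

u(x) = -2·sin(5·x), so u'(x) = -10*cos(5*x).
Writing u(x) = A·sin(kπx/L) with A = -2 and k = 5, use ∫_0^L sin²(kπx/L) dx = L/2 and ∫_0^L cos²(kπx/L) dx = L/2.
u² = 4·sin²(5·x) and (u')² = 100·cos²(5·x), and each of sin², cos² integrates to L/2 = π/2 over (0, π).
∫_0^π u² dx = 2*π, so ||u||_L² = sqrt(2)*sqrt(π).
∫_0^π (u')² dx = 50*π, so ||u'||_L² = 5*sqrt(2)*sqrt(π).
Ratio ||u||_L² / ||u'||_L² = 1/5.
Sharp Poincaré constant on H^1_0(0, π) is C_P = L/π = 1, achieved by sin(x).
This is the k = 5 harmonic; the ratio L/(kπ) is strictly less than C_P = L/π, consistent with the sharp inequality ||u||_L² ≤ C_P ||u'||_L².


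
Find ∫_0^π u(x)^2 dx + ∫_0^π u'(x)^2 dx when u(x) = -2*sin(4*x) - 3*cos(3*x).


||u||_{H^1(0,π)}^2 = 960/7 + 79*π

u'(x) = 9*sin(3*x) - 8*cos(4*x).
Expand u² and (u')² and integrate term by term on (0, π), using: for integers n ≥ 1, ∫_0^π sin²(nx) dx = ∫_0^π cos²(nx) dx = π/2; for n ≠ n', ∫_0^π sin(nx)sin(n'x) dx = ∫_0^π cos(nx)cos(n'x) dx = 0; and by product-to-sum, ∫_0^π sin(nx)cos(n'x) dx = ½∫_0^π [sin((n+n')x) + sin((n−n')x)] dx, which is 0 when n+n' is even and 2n/(n²−n'²) when n+n' is odd (it need not vanish on (0, π)).
  u² squared terms: (-3)²·∫cos(3x)² dx = 9·π/2 = 9*π/2;  (-2)²·∫sin(4x)² dx = 4·π/2 = 2*π.
  u² cross terms: 2·(-3)·(-2)·∫cos(3x)·sin(4x) dx = 12·(8/7) = 96/7.
  So ∫_0^π u² dx = 9*π/2 + 2*π + 96/7 = 96/7 + 13*π/2.
  (u')² squared terms: (-8)²·∫cos(4x)² dx = 64·π/2 = 32*π;  (9)²·∫sin(3x)² dx = 81·π/2 = 81*π/2.
  (u')² cross terms: 2·(-8)·(9)·∫cos(4x)·sin(3x) dx = -144·(-6/7) = 864/7.
  So ∫_0^π (u')² dx = 32*π + 81*π/2 + 864/7 = 864/7 + 145*π/2.
||u||_{H^1}^2 = (96/7 + 13*π/2) + (864/7 + 145*π/2) = 960/7 + 79*π.


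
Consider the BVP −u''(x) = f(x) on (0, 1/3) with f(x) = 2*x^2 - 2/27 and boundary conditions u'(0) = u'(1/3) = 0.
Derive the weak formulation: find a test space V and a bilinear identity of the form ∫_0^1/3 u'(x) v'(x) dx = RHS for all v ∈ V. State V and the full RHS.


V = H^1(0, 1/3) (no boundary constraint on v; u is determined up to an additive constant); weak form: ∫_0^1/3 u'v' dx = ∫_0^1/3 (2*x^2 - 2/27) v dx for all v ∈ V.

Multiply both sides by a test function v and integrate from 0 to 1/3:
  ∫_0^1/3 −u''(x) v(x) dx = ∫_0^1/3 f(x) v(x) dx.
Integrate the LHS by parts once:
  ∫_0^1/3 −u'' v dx = −[u'(x) v(x)]_0^1/3 + ∫_0^1/3 u'(x) v'(x) dx.
Thus ∫_0^1/3 u'(x) v'(x) dx = ∫_0^1/3 f(x) v(x) dx + [u'(x) v(x)]_0^1/3.
Choose V so that boundary terms are either known or forced to vanish.
u has homogeneous Neumann: u'(0) = u'(1/3) = 0. So [u' v]_0^1/3 = 0·v(1/3) − 0·v(0) = 0 for any v; take V = H^1(0, 1/3).
Weak formulation: find u (satisfying any essential BC) such that ∫_0^1/3 u'(x) v'(x) dx = ∫_0^1/3 f v dx for all v ∈ V (homogeneous Neumann, so boundary terms vanish).
Substituting f(x) = 2*x^2 - 2/27, the right-hand side is ∫_0^1/3 (2*x^2 - 2/27) v dx.
Compatibility check (pure Neumann): taking v ≡ 1 ∈ V gives 0 = ∫_0^1/3 f dx + (0) − (0), i.e. ∫_0^1/3 f dx must equal u'(0) − u'(1/3) = 0. Indeed ∫_0^1/3 (2*x^2 - 2/27) dx = 0, so the data are compatible. The solution is then unique only up to an additive constant (fix it e.g. by requiring ∫_0^1/3 u dx = 0).


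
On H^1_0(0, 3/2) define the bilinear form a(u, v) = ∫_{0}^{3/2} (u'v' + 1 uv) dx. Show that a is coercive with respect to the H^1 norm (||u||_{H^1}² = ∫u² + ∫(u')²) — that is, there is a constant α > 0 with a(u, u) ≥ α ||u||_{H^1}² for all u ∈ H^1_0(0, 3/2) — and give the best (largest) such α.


α = 1

Coercivity of a(·,·) on H^1_0(0, 3/2) means a(u, u) ≥ α ||u||_{H^1}² for every u ∈ H^1_0.
The interval has length L = 3/2, and Poincaré/coercivity depend only on L. Here a(u, u) = ∫(u')² + (1)·∫u².
Here c = 1 ≥ 1, so a(u,u) = ∫(u')² + c∫u² ≥ ∫(u')² + ∫u² = ||u||_{H^1}², i.e. α = 1 works. No larger α is possible: a(u,u) ≥ α||u||_{H^1}² means (1−α)∫(u')² ≥ (α−c)∫u², and for the modes u_n = sin(nπ(x−x₀)/L) (x₀ the left endpoint) one has ∫u_n²/∫(u_n')² = (L/(nπ))² → 0, so a(u_n,u_n)/||u_n||_{H^1}² → 1. Hence the optimal constant is α = 1.
Therefore α = 1.


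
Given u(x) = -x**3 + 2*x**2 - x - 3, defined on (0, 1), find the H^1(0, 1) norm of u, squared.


||u||_{H^1}^2 = 135/14

The H^1 norm (squared) on an interval (0, L) is
  ||u||_{H^1}^2 = ∫_0^L u(x)^2 dx + ∫_0^L u'(x)^2 dx.
Compute u'(x) = -3*x**2 + 4*x - 1.
Then u(x)^2 = x**6 - 4*x**5 + 6*x**4 + 2*x**3 - 11*x**2 + 6*x + 9 and u'(x)^2 = 9*x**4 - 24*x**3 + 22*x**2 - 8*x + 1.
Integrate each monomial from 0 to 1 using ∫_0^1 c·x^n dx = c·1^(n+1)/(n+1):
  ∫_0^1 u(x)^2 dx = ∫_0^1 (x^6 - 4*x^5 + 6*x^4 + 2*x^3 - 11*x^2 + 6*x + 9) dx. Term by term:
    ∫_0^1 x^6 dx = 1/7;  ∫_0^1 -4*x^5 dx = -2/3;  ∫_0^1 6*x^4 dx = 6/5;
    ∫_0^1 2*x^3 dx = 1/2;  ∫_0^1 -11*x^2 dx = -11/3;  ∫_0^1 6*x dx = 3;
    ∫_0^1 9 dx = 9.
  Sum: 1/7 − 2/3 + 6/5 + 1/2 − 11/3 + 3 + 9 = 1997/210.
  ∫_0^1 u'(x)^2 dx = ∫_0^1 (9*x^4 - 24*x^3 + 22*x^2 - 8*x + 1) dx. Term by term:
    ∫_0^1 9*x^4 dx = 9/5;  ∫_0^1 -24*x^3 dx = -6;  ∫_0^1 22*x^2 dx = 22/3;
    ∫_0^1 -8*x dx = -4;  ∫_0^1 1 dx = 1.
  Sum: 9/5 − 6 + 22/3 − 4 + 1 = 2/15.
Adding: ||u||_{H^1}^2 = 1997/210 + 2/15 = 135/14.


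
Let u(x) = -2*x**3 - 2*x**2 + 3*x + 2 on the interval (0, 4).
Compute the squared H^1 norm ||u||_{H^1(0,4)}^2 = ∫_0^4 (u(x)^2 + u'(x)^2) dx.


||u||_{H^1}^2 = 766524/35

The H^1 norm (squared) on an interval (0, L) is
  ||u||_{H^1}^2 = ∫_0^L u(x)^2 dx + ∫_0^L u'(x)^2 dx.
Compute u'(x) = -6*x**2 - 4*x + 3.
Then u(x)^2 = 4*x**6 + 8*x**5 - 8*x**4 - 20*x**3 + x**2 + 12*x + 4 and u'(x)^2 = 36*x**4 + 48*x**3 - 20*x**2 - 24*x + 9.
Integrate each monomial from 0 to 4 using ∫_0^4 c·x^n dx = c·4^(n+1)/(n+1):
  ∫_0^4 u(x)^2 dx = ∫_0^4 (4*x^6 + 8*x^5 - 8*x^4 - 20*x^3 + x^2 + 12*x + 4) dx. Term by term:
    ∫_0^4 4*x^6 dx = 65536/7;  ∫_0^4 8*x^5 dx = 16384/3;  ∫_0^4 -8*x^4 dx = -8192/5;
    ∫_0^4 -20*x^3 dx = -1280;  ∫_0^4 x^2 dx = 64/3;  ∫_0^4 12*x dx = 96;
    ∫_0^4 4 dx = 16.
  Sum: 65536/7 + 16384/3 − 8192/5 − 1280 + 64/3 + 96 + 16 = 1264048/105.
  ∫_0^4 u'(x)^2 dx = ∫_0^4 (36*x^4 + 48*x^3 - 20*x^2 - 24*x + 9) dx. Term by term:
    ∫_0^4 36*x^4 dx = 36864/5;  ∫_0^4 48*x^3 dx = 3072;  ∫_0^4 -20*x^2 dx = -1280/3;
    ∫_0^4 -24*x dx = -192;  ∫_0^4 9 dx = 36.
  Sum: 36864/5 + 3072 − 1280/3 − 192 + 36 = 147932/15.
Adding: ||u||_{H^1}^2 = 1264048/105 + 147932/15 = 766524/35.


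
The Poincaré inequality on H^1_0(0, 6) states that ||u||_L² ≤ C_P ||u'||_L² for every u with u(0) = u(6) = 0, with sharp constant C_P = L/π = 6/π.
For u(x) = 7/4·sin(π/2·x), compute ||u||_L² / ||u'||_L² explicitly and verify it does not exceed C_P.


||u||_L² / ||u'||_L² = 2/π < C_P = 6/π.

u(x) = 7/4·sin(π/2·x), so u'(x) = 7*π*cos(π*x/2)/8.
Writing u(x) = A·sin(kπx/L) with A = 7/4 and k = 3, use ∫_0^L sin²(kπx/L) dx = L/2 and ∫_0^L cos²(kπx/L) dx = L/2.
u² = 49/16·sin²(π/2·x) and (u')² = 49*π^2/64·cos²(π/2·x), and each of sin², cos² integrates to L/2 = 3 over (0, 6).
∫_0^6 u² dx = 147/16, so ||u||_L² = 7*sqrt(3)/4.
∫_0^6 (u')² dx = 147*π^2/64, so ||u'||_L² = 7*sqrt(3)*π/8.
Ratio ||u||_L² / ||u'||_L² = 2/π.
Sharp Poincaré constant on H^1_0(0, 6) is C_P = L/π = 6/π, achieved by sin(π/6·x).
This is the k = 3 harmonic; the ratio L/(kπ) is strictly less than C_P = L/π, consistent with the sharp inequality ||u||_L² ≤ C_P ||u'||_L².
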